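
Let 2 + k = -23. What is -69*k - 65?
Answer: 1660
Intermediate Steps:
k = -25 (k = -2 - 23 = -25)
-69*k - 65 = -69*(-25) - 65 = 1725 - 65 = 1660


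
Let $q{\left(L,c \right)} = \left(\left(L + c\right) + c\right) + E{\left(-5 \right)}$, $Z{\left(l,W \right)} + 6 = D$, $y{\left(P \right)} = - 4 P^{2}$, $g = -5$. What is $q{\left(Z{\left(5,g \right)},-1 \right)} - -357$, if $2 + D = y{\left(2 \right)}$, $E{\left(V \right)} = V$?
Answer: $326$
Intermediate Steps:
$D = -18$ ($D = -2 - 4 \cdot 2^{2} = -2 - 16 = -18$)
$Z{\left(l,W \right)} = -24$ ($Z{\left(l,W \right)} = -6 - 18 = -24$)
$q{\left(L,c \right)} = -5 + L + 2 c$ ($q{\left(L,c \right)} = \left(\left(L + c\right) + c\right) - 5 = \left(L + 2 c\right) - 5 = -5 + L + 2 c$)
$q{\left(Z{\left(5,g \right)},-1 \right)} - -357 = \left(-5 - 24 + 2 \left(-1\right)\right) - -357 = \left(-5 - 24 - 2\right) + 357 = -31 + 357 = 326$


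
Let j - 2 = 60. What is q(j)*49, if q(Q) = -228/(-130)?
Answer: 5586/65 ≈ 85.938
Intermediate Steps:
j = 62 (j = 2 + 60 = 62)
q(Q) = 114/65 (q(Q) = -228*(-1/130) = 114/65)
q(j)*49 = (114/65)*49 = 5586/65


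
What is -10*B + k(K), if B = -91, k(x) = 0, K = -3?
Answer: 910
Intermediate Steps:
-10*B + k(K) = -10*(-91) + 0 = 910 + 0 = 910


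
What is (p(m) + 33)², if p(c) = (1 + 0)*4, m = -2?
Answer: 1369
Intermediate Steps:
p(c) = 4 (p(c) = 1*4 = 4)
(p(m) + 33)² = (4 + 33)² = 37² = 1369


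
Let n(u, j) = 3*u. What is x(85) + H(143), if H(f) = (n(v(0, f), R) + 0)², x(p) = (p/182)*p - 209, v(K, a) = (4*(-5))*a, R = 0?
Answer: 13398153987/182 ≈ 7.3616e+7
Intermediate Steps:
v(K, a) = -20*a
x(p) = -209 + p²/182 (x(p) = (p*(1/182))*p - 209 = (p/182)*p - 209 = p²/182 - 209 = -209 + p²/182)
H(f) = 3600*f² (H(f) = (3*(-20*f) + 0)² = (-60*f + 0)² = (-60*f)² = 3600*f²)
x(85) + H(143) = (-209 + (1/182)*85²) + 3600*143² = (-209 + (1/182)*7225) + 3600*20449 = (-209 + 7225/182) + 73616400 = -30813/182 + 73616400 = 13398153987/182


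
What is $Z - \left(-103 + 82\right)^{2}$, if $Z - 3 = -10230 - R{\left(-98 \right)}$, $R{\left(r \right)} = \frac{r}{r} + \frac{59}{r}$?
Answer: $- \frac{1045503}{98} \approx -10668.0$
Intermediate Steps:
$R{\left(r \right)} = 1 + \frac{59}{r}$
$Z = - \frac{1002285}{98}$ ($Z = 3 - \left(10230 + \frac{59 - 98}{-98}\right) = 3 - \left(10230 - - \frac{39}{98}\right) = 3 - \frac{1002579}{98} = - \frac{1002285}{98} \approx -10227.0$)
$Z - \left(-103 + 82\right)^{2} = - \frac{1002285}{98} - \left(-103 + 82\right)^{2} = - \frac{1002285}{98} - \left(-21\right)^{2} = - \frac{1002285}{98} - 441 = - \frac{1045503}{98}$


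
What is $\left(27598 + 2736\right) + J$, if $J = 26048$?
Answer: $56382$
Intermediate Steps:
$\left(27598 + 2736\right) + J = \left(27598 + 2736\right) + 26048 = 30334 + 26048 = 56382$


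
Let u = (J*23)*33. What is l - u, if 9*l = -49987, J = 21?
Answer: -193438/9 ≈ -21493.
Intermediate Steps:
u = 15939 (u = (21*23)*33 = 483*33 = 15939)
l = -49987/9 (l = (⅑)*(-49987) = -49987/9 ≈ -5554.1)
l - u = -49987/9 - 1*15939 = -49987/9 - 15939 = -193438/9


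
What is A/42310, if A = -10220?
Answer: -1022/4231 ≈ -0.24155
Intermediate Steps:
A/42310 = -10220/42310 = -10220*1/42310 = -1022/4231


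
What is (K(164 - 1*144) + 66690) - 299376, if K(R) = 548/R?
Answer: -1163293/5 ≈ -2.3266e+5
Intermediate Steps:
(K(164 - 1*144) + 66690) - 299376 = (548/(164 - 1*144) + 66690) - 299376 = (548/(164 - 144) + 66690) - 299376 = (548/20 + 66690) - 299376 = (548*(1/20) + 66690) - 299376 = (137/5 + 66690) - 299376 = 333587/5 - 299376 = -1163293/5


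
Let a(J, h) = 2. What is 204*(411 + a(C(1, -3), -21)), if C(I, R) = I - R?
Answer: 84252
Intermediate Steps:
204*(411 + a(C(1, -3), -21)) = 204*(411 + 2) = 204*413 = 84252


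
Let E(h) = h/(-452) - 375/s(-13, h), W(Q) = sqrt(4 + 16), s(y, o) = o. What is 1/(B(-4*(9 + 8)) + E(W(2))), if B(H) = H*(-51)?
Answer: 11070723/38370816559 + 239447*sqrt(5)/76741633118 ≈ 0.00029550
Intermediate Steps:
W(Q) = 2*sqrt(5) (W(Q) = sqrt(20) = 2*sqrt(5))
B(H) = -51*H
E(h) = -375/h - h/452 (E(h) = h/(-452) - 375/h = h*(-1/452) - 375/h = -h/452 - 375/h = -375/h - h/452)
1/(B(-4*(9 + 8)) + E(W(2))) = 1/(-(-204)*(9 + 8) + (-375*sqrt(5)/10 - sqrt(5)/226)) = 1/(-(-204)*17 + (-75*sqrt(5)/2 - sqrt(5)/226)) = 1/(-51*(-68) + (-75*sqrt(5)/2 - sqrt(5)/226)) = 1/(3468 - 4238*sqrt(5)/113)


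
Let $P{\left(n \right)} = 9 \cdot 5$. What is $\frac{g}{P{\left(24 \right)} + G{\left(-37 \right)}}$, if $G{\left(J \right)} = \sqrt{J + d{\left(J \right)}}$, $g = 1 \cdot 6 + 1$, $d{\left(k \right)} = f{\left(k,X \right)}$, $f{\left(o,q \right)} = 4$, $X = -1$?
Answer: $\frac{15}{98} - \frac{i \sqrt{33}}{294} \approx 0.15306 - 0.019539 i$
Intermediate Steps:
$d{\left(k \right)} = 4$
$P{\left(n \right)} = 45$
$g = 7$ ($g = 6 + 1 = 7$)
$G{\left(J \right)} = \sqrt{4 + J}$ ($G{\left(J \right)} = \sqrt{J + 4} = \sqrt{4 + J}$)
$\frac{g}{P{\left(24 \right)} + G{\left(-37 \right)}} = \frac{1}{45 + \sqrt{4 - 37}} \cdot 7 = \frac{1}{45 + \sqrt{-33}} \cdot 7 = \frac{1}{45 + i \sqrt{33}} \cdot 7 = \frac{7}{45 + i \sqrt{33}}$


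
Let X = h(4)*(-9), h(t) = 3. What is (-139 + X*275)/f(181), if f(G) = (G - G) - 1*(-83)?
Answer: -7564/83 ≈ -91.133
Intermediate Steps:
X = -27 (X = 3*(-9) = -27)
f(G) = 83 (f(G) = 0 + 83 = 83)
(-139 + X*275)/f(181) = (-139 - 27*275)/83 = (-139 - 7425)*(1/83) = -7564*1/83 = -7564/83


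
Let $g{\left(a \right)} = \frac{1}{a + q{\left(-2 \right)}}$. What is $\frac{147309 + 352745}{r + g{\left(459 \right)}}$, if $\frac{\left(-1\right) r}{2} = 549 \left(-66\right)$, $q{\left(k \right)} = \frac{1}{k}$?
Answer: $\frac{229274759}{33226579} \approx 6.9003$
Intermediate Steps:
$r = 72468$ ($r = - 2 \cdot 549 \left(-66\right) = \left(-2\right) \left(-36234\right) = 72468$)
$g{\left(a \right)} = \frac{1}{- \frac{1}{2} + a}$ ($g{\left(a \right)} = \frac{1}{a + \frac{1}{-2}} = \frac{1}{a - \frac{1}{2}} = \frac{1}{- \frac{1}{2} + a}$)
$\frac{147309 + 352745}{r + g{\left(459 \right)}} = \frac{147309 + 352745}{72468 + \frac{2}{-1 + 2 \cdot 459}} = \frac{500054}{72468 + \frac{2}{-1 + 918}} = \frac{500054}{72468 + \frac{2}{917}} = \frac{500054}{\frac{66453158}{917}} = 500054 \cdot \frac{917}{66453158} = \frac{229274759}{33226579}$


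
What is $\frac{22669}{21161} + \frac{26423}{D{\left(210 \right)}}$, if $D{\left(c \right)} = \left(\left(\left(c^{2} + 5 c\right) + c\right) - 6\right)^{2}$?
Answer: $\frac{46630359265507}{43527866271876} \approx 1.0713$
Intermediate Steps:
$D{\left(c \right)} = \left(-6 + c^{2} + 6 c\right)^{2}$ ($D{\left(c \right)} = \left(\left(c^{2} + 6 c\right) - 6\right)^{2} = \left(-6 + c^{2} + 6 c\right)^{2}$)
$\frac{22669}{21161} + \frac{26423}{D{\left(210 \right)}} = \frac{22669}{21161} + \frac{26423}{\left(-6 + 210^{2} + 6 \cdot 210\right)^{2}} = 22669 \cdot \frac{1}{21161} + \frac{26423}{\left(-6 + 44100 + 1260\right)^{2}} = \frac{22669}{21161} + \frac{26423}{45354^{2}} = \frac{22669}{21161} + \frac{26423}{2056985316} = \frac{46630359265507}{43527866271876}$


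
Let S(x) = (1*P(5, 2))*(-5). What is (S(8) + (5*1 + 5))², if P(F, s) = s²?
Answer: 100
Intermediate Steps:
S(x) = -20 (S(x) = (1*2²)*(-5) = (1*4)*(-5) = 4*(-5) = -20)
(S(8) + (5*1 + 5))² = (-20 + (5*1 + 5))² = (-20 + (5 + 5))² = (-20 + 10)² = (-10)² = 100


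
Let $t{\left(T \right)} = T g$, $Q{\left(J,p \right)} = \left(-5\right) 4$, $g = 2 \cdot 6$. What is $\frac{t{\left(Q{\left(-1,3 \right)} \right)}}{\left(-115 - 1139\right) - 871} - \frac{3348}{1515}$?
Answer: $- \frac{90012}{42925} \approx -2.097$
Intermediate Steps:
$g = 12$
$Q{\left(J,p \right)} = -20$
$t{\left(T \right)} = 12 T$ ($t{\left(T \right)} = T 12 = 12 T$)
$\frac{t{\left(Q{\left(-1,3 \right)} \right)}}{\left(-115 - 1139\right) - 871} - \frac{3348}{1515} = \frac{12 \left(-20\right)}{\left(-115 - 1139\right) - 871} - \frac{3348}{1515} = - \frac{240}{\left(-115 - 1139\right) - 871} - \frac{1116}{505} = - \frac{240}{-1254 - 871} - \frac{1116}{505} = - \frac{240}{-2125} - \frac{1116}{505} = \left(-240\right) \left(- \frac{1}{2125}\right) - \frac{1116}{505} = \frac{48}{425} - \frac{1116}{505} = - \frac{90012}{42925}$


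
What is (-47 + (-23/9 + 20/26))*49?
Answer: -279692/117 ≈ -2390.5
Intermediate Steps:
(-47 + (-23/9 + 20/26))*49 = (-47 + (-23*1/9 + 20*(1/26)))*49 = (-47 + (-23/9 + 10/13))*49 = (-47 - 209/117)*49 = -5708/117*49 = -279692/117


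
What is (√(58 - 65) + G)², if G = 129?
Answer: (129 + I*√7)² ≈ 16634.0 + 682.6*I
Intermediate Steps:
(√(58 - 65) + G)² = (√(58 - 65) + 129)² = (√(-7) + 129)² = (I*√7 + 129)² = (129 + I*√7)²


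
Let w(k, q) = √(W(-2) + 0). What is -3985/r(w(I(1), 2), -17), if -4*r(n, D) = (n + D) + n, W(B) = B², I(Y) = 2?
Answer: -15940/13 ≈ -1226.2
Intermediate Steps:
w(k, q) = 2 (w(k, q) = √((-2)² + 0) = √(4 + 0) = √4 = 2)
r(n, D) = -n/2 - D/4 (r(n, D) = -((n + D) + n)/4 = -((D + n) + n)/4 = -(D + 2*n)/4 = -n/2 - D/4)
-3985/r(w(I(1), 2), -17) = -3985/(-½*2 - ¼*(-17)) = -3985/(-1 + 17/4) = -3985/13/4 = -3985*4/13 = -15940/13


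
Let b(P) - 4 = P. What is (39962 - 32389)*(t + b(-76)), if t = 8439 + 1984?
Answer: 78388123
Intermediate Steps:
b(P) = 4 + P
t = 10423
(39962 - 32389)*(t + b(-76)) = (39962 - 32389)*(10423 + (4 - 76)) = 7573*(10423 - 72) = 7573*10351 = 78388123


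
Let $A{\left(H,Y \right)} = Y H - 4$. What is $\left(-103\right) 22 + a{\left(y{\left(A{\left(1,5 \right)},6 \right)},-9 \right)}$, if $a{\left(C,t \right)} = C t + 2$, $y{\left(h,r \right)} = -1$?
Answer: $-2255$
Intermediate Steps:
$A{\left(H,Y \right)} = -4 + H Y$ ($A{\left(H,Y \right)} = H Y - 4 = -4 + H Y$)
$a{\left(C,t \right)} = 2 + C t$
$\left(-103\right) 22 + a{\left(y{\left(A{\left(1,5 \right)},6 \right)},-9 \right)} = \left(-103\right) 22 + \left(2 - -9\right) = -2266 + \left(2 + 9\right) = -2266 + 11 = -2255$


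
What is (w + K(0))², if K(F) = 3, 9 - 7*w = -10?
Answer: 1600/49 ≈ 32.653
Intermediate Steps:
w = 19/7 (w = 9/7 - ⅐*(-10) = 9/7 + 10/7 = 19/7 ≈ 2.7143)
(w + K(0))² = (19/7 + 3)² = (40/7)² = 1600/49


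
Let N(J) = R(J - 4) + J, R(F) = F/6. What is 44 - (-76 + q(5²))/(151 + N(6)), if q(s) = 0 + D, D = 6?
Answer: 10489/236 ≈ 44.445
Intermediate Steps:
R(F) = F/6 (R(F) = F*(⅙) = F/6)
N(J) = -⅔ + 7*J/6 (N(J) = (J - 4)/6 + J = (-4 + J)/6 + J = (-⅔ + J/6) + J = -⅔ + 7*J/6)
q(s) = 6 (q(s) = 0 + 6 = 6)
44 - (-76 + q(5²))/(151 + N(6)) = 44 - (-76 + 6)/(151 + (-⅔ + (7/6)*6)) = 44 - (-70)/(151 + (-⅔ + 7)) = 44 - (-70)/(151 + 19/3) = 44 - (-70)/472/3 = 44 - (-70)*3/472 = 44 - 1*(-105/236) = 44 + 105/236 = 10489/236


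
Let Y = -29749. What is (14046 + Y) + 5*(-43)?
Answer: -15918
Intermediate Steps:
(14046 + Y) + 5*(-43) = (14046 - 29749) + 5*(-43) = -15703 - 215 = -15918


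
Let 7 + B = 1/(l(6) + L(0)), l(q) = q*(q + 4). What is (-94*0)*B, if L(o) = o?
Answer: 0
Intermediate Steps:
l(q) = q*(4 + q)
B = -419/60 (B = -7 + 1/(6*(4 + 6) + 0) = -7 + 1/(6*10 + 0) = -7 + 1/(60 + 0) = -7 + 1/60 = -419/60 ≈ -6.9833)
(-94*0)*B = -94*0*(-419/60) = 0*(-419/60) = 0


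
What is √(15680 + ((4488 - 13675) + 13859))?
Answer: 8*√318 ≈ 142.66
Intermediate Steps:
√(15680 + ((4488 - 13675) + 13859)) = √(15680 + (-9187 + 13859)) = √(15680 + 4672) = √20352 = 8*√318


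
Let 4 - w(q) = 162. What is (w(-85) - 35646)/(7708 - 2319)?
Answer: -35804/5389 ≈ -6.6439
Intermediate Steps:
w(q) = -158 (w(q) = 4 - 1*162 = 4 - 162 = -158)
(w(-85) - 35646)/(7708 - 2319) = (-158 - 35646)/(7708 - 2319) = -35804/5389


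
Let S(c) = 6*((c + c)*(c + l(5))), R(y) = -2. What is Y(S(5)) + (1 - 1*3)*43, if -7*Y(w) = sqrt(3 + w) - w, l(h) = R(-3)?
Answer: -422/7 - sqrt(183)/7 ≈ -62.218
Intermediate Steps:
l(h) = -2
S(c) = 12*c*(-2 + c) (S(c) = 6*((c + c)*(c - 2)) = 6*((2*c)*(-2 + c)) = 6*(2*c*(-2 + c)) = 12*c*(-2 + c))
Y(w) = -sqrt(3 + w)/7 + w/7 (Y(w) = -(sqrt(3 + w) - w)/7 = -sqrt(3 + w)/7 + w/7)
Y(S(5)) + (1 - 1*3)*43 = (-sqrt(3 + 12*5*(-2 + 5))/7 + (12*5*(-2 + 5))/7) + (1 - 1*3)*43 = (-sqrt(3 + 12*5*3)/7 + (12*5*3)/7) + (1 - 3)*43 = (-sqrt(3 + 180)/7 + (1/7)*180) - 2*43 = (-sqrt(183)/7 + 180/7) - 86 = (180/7 - sqrt(183)/7) - 86 = -422/7 - sqrt(183)/7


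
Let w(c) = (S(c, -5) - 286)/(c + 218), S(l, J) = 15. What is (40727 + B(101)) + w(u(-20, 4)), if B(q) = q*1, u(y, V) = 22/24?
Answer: 107251904/2627 ≈ 40827.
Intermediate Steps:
u(y, V) = 11/12 (u(y, V) = 22*(1/24) = 11/12)
w(c) = -271/(218 + c) (w(c) = (15 - 286)/(c + 218) = -271/(218 + c))
B(q) = q
(40727 + B(101)) + w(u(-20, 4)) = (40727 + 101) - 271/(218 + 11/12) = 40828 - 271/2627/12 = 40828 - 271*12/2627 = 40828 - 3252/2627 = 107251904/2627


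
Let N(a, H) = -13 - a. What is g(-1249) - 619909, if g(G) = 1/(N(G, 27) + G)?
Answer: -8058818/13 ≈ -6.1991e+5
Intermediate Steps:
g(G) = -1/13 (g(G) = 1/((-13 - G) + G) = 1/(-13) = -1/13)
g(-1249) - 619909 = -1/13 - 619909 = -8058818/13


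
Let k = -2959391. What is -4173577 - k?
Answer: -1214186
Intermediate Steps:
-4173577 - k = -4173577 - 1*(-2959391) = -4173577 + 2959391 = -1214186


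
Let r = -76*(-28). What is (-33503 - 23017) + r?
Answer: -54392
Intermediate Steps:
r = 2128
(-33503 - 23017) + r = (-33503 - 23017) + 2128 = -56520 + 2128 = -54392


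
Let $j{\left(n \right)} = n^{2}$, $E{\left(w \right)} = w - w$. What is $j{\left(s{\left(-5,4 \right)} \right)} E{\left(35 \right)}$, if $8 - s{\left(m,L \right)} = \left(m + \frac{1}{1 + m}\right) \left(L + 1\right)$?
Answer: $0$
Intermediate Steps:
$E{\left(w \right)} = 0$
$s{\left(m,L \right)} = 8 - \left(1 + L\right) \left(m + \frac{1}{1 + m}\right)$ ($s{\left(m,L \right)} = 8 - \left(m + \frac{1}{1 + m}\right) \left(L + 1\right) = 8 - \left(m + \frac{1}{1 + m}\right) \left(1 + L\right) = 8 - \left(1 + L\right) \left(m + \frac{1}{1 + m}\right)$)
$j{\left(s{\left(-5,4 \right)} \right)} E{\left(35 \right)} = \left(\frac{7 - 4 - \left(-5\right)^{2} + 7 \left(-5\right) - 4 \left(-5\right) - 4 \left(-5\right)^{2}}{1 - 5}\right)^{2} \cdot 0 = \left(\frac{7 - 4 - 25 - 35 + 20 - 4 \cdot 25}{-4}\right)^{2} \cdot 0 = \left(- \frac{7 - 4 - 25 - 35 + 20 - 100}{4}\right)^{2} \cdot 0 = \left(\left(- \frac{1}{4}\right) \left(-137\right)\right)^{2} \cdot 0 = \left(\frac{137}{4}\right)^{2} \cdot 0 = \frac{18769}{16} \cdot 0 = 0$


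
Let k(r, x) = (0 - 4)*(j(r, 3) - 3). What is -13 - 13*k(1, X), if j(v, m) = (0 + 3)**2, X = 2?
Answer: 299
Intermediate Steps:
j(v, m) = 9 (j(v, m) = 3**2 = 9)
k(r, x) = -24 (k(r, x) = (0 - 4)*(9 - 3) = -4*6 = -24)
-13 - 13*k(1, X) = -13 - 13*(-24) = -13 + 312 = 299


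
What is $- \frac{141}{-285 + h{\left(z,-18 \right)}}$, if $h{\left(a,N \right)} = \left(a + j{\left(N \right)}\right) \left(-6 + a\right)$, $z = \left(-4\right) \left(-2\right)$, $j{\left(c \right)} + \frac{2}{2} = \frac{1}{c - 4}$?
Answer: $\frac{517}{994} \approx 0.52012$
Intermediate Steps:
$j{\left(c \right)} = -1 + \frac{1}{-4 + c}$ ($j{\left(c \right)} = -1 + \frac{1}{c - 4} = -1 + \frac{1}{-4 + c}$)
$z = 8$
$h{\left(a,N \right)} = \left(-6 + a\right) \left(a + \frac{5 - N}{-4 + N}\right)$ ($h{\left(a,N \right)} = \left(a + \frac{5 - N}{-4 + N}\right) \left(-6 + a\right) = \left(-6 + a\right) \left(a + \frac{5 - N}{-4 + N}\right)$)
$- \frac{141}{-285 + h{\left(z,-18 \right)}} = - \frac{141}{-285 + \frac{-30 + 6 \left(-18\right) - 8 \left(-5 - 18\right) + 8 \left(-6 + 8\right) \left(-4 - 18\right)}{-4 - 18}} = - \frac{141}{-285 + \frac{-30 - 108 - 8 \left(-23\right) + 8 \cdot 2 \left(-22\right)}{-22}} = - \frac{141}{-285 - \frac{-30 - 108 + 184 - 352}{22}} = - \frac{141}{-285 - - \frac{153}{11}} = - \frac{141}{-285 + \frac{153}{11}} = - \frac{141}{- \frac{2982}{11}} = \left(-141\right) \left(- \frac{11}{2982}\right) = \frac{517}{994}$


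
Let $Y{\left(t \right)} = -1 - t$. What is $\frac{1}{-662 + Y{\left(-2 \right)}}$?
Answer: $- \frac{1}{661} \approx -0.0015129$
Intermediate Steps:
$\frac{1}{-662 + Y{\left(-2 \right)}} = \frac{1}{-662 - -1} = \frac{1}{-662 + \left(-1 + 2\right)} = \frac{1}{-662 + 1} = \frac{1}{-661} = - \frac{1}{661}$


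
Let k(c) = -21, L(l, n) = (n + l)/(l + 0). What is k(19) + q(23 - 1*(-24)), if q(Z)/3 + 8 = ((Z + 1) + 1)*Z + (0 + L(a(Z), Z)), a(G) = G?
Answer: 6870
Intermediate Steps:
L(l, n) = (l + n)/l
q(Z) = -18 + 3*Z*(2 + Z) (q(Z) = -24 + 3*(((Z + 1) + 1)*Z + (0 + (Z + Z)/Z)) = -24 + 3*(((1 + Z) + 1)*Z + (0 + (2*Z)/Z)) = -24 + 3*((2 + Z)*Z + (0 + 2)) = -24 + 3*(Z*(2 + Z) + 2) = -24 + 3*(2 + Z*(2 + Z)) = -24 + (6 + 3*Z*(2 + Z)) = -18 + 3*Z*(2 + Z))
k(19) + q(23 - 1*(-24)) = -21 + (-18 + 3*(23 - 1*(-24))² + 6*(23 - 1*(-24))) = -21 + (-18 + 3*(23 + 24)² + 6*(23 + 24)) = -21 + (-18 + 3*47² + 6*47) = -21 + (-18 + 3*2209 + 282) = -21 + (-18 + 6627 + 282) = -21 + 6891 = 6870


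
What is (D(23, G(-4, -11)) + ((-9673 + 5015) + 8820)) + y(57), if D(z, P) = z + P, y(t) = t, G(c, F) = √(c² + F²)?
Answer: 4242 + √137 ≈ 4253.7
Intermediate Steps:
G(c, F) = √(F² + c²)
D(z, P) = P + z
(D(23, G(-4, -11)) + ((-9673 + 5015) + 8820)) + y(57) = ((√((-11)² + (-4)²) + 23) + ((-9673 + 5015) + 8820)) + 57 = ((√(121 + 16) + 23) + (-4658 + 8820)) + 57 = ((√137 + 23) + 4162) + 57 = ((23 + √137) + 4162) + 57 = (4185 + √137) + 57 = 4242 + √137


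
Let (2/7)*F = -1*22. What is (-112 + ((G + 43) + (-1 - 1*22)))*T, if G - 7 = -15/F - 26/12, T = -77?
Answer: 40181/6 ≈ 6696.8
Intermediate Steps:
F = -77 (F = 7*(-1*22)/2 = (7/2)*(-22) = -77)
G = 2323/462 (G = 7 + (-15/(-77) - 26/12) = 7 + (-15*(-1/77) - 26*1/12) = 7 + (15/77 - 13/6) = 7 - 911/462 = 2323/462 ≈ 5.0281)
(-112 + ((G + 43) + (-1 - 1*22)))*T = (-112 + ((2323/462 + 43) + (-1 - 1*22)))*(-77) = (-112 + (22189/462 + (-1 - 22)))*(-77) = (-112 + (22189/462 - 23))*(-77) = (-112 + 11563/462)*(-77) = -40181/462*(-77) = 40181/6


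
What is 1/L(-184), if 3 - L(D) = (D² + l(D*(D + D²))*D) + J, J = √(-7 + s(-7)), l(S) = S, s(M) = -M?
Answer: -1/1140033085 ≈ -8.7717e-10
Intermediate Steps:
J = 0 (J = √(-7 - 1*(-7)) = √(-7 + 7) = √0 = 0)
L(D) = 3 - D² - D²*(D + D²) (L(D) = 3 - ((D² + (D*(D + D²))*D) + 0) = 3 - ((D² + D²*(D + D²)) + 0) = 3 - (D² + D²*(D + D²)) = 3 + (-D² - D²*(D + D²)) = 3 - D² - D²*(D + D²))
1/L(-184) = 1/(3 - 1*(-184)² - 1*(-184)³ - 1*(-184)⁴) = 1/(3 - 1*33856 - 1*(-6229504) - 1*1146228736) = 1/(3 - 33856 + 6229504 - 1146228736) = 1/(-1140033085) = -1/1140033085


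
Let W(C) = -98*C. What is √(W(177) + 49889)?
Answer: √32543 ≈ 180.40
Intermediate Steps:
√(W(177) + 49889) = √(-98*177 + 49889) = √(-17346 + 49889) = √32543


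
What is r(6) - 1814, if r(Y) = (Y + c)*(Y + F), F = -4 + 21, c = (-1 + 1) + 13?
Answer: -1377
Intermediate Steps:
c = 13 (c = 0 + 13 = 13)
F = 17
r(Y) = (13 + Y)*(17 + Y) (r(Y) = (Y + 13)*(Y + 17) = (13 + Y)*(17 + Y))
r(6) - 1814 = (221 + 6² + 30*6) - 1814 = (221 + 36 + 180) - 1814 = 437 - 1814 = -1377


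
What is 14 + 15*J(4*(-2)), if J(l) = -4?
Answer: -46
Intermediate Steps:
14 + 15*J(4*(-2)) = 14 + 15*(-4) = 14 - 60 = -46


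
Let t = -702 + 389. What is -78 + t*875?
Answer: -273953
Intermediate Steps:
t = -313
-78 + t*875 = -78 - 313*875 = -78 - 273875 = -273953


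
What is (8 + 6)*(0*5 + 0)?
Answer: 0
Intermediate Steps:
(8 + 6)*(0*5 + 0) = 14*(0 + 0) = 14*0 = 0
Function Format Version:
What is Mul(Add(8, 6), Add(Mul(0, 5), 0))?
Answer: 0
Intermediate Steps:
Mul(Add(8, 6), Add(Mul(0, 5), 0)) = Mul(14, Add(0, 0)) = Mul(14, 0) = 0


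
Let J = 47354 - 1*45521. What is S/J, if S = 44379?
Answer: 14793/611 ≈ 24.211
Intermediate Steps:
J = 1833 (J = 47354 - 45521 = 1833)
S/J = 44379/1833 = 44379*(1/1833) = 14793/611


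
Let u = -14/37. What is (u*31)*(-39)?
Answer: 16926/37 ≈ 457.46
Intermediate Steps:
u = -14/37 (u = -14*1/37 = -14/37 ≈ -0.37838)
(u*31)*(-39) = -14/37*31*(-39) = -434/37*(-39) = 16926/37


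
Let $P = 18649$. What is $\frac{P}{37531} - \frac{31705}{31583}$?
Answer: $- \frac{600928988}{1185341573} \approx -0.50697$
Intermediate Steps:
$\frac{P}{37531} - \frac{31705}{31583} = \frac{18649}{37531} - \frac{31705}{31583} = - \frac{600928988}{1185341573}$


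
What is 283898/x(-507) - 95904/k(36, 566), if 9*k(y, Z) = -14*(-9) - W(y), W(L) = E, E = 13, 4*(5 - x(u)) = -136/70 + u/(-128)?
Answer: 505348721056/9103167 ≈ 55514.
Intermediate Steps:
x(u) = 192/35 + u/512 (x(u) = 5 - (-136/70 + u/(-128))/4 = 5 - (-136*1/70 + u*(-1/128))/4 = 5 - (-68/35 - u/128)/4 = 5 + (17/35 + u/512) = 192/35 + u/512)
W(L) = 13
k(y, Z) = 113/9 (k(y, Z) = (-14*(-9) - 1*13)/9 = (126 - 13)/9 = (⅑)*113 = 113/9)
283898/x(-507) - 95904/k(36, 566) = 283898/(192/35 + (1/512)*(-507)) - 95904/113/9 = 283898/(192/35 - 507/512) - 95904*9/113 = 283898/(80559/17920) - 863136/113 = 283898*(17920/80559) - 863136/113 = 5087452160/80559 - 863136/113 = 505348721056/9103167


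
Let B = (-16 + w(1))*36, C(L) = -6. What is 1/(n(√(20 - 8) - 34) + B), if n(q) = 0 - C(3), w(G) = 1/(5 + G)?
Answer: -1/564 ≈ -0.0017731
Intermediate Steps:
B = -570 (B = (-16 + 1/(5 + 1))*36 = (-16 + 1/6)*36 = (-16 + ⅙)*36 = -95/6*36 = -570)
n(q) = 6 (n(q) = 0 - 1*(-6) = 0 + 6 = 6)
1/(n(√(20 - 8) - 34) + B) = 1/(6 - 570) = 1/(-564) = -1/564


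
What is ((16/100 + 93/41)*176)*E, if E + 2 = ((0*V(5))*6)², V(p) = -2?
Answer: -876128/1025 ≈ -854.76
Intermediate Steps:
E = -2 (E = -2 + ((0*(-2))*6)² = -2 + (0*6)² = -2 + 0² = -2 + 0 = -2)
((16/100 + 93/41)*176)*E = ((16/100 + 93/41)*176)*(-2) = ((16*(1/100) + 93*(1/41))*176)*(-2) = ((4/25 + 93/41)*176)*(-2) = ((2489/1025)*176)*(-2) = (438064/1025)*(-2) = -876128/1025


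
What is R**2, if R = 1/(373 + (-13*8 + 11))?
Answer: 1/78400 ≈ 1.2755e-5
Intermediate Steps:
R = 1/280 (R = 1/(373 + (-104 + 11)) = 1/(373 - 93) = 1/280 ≈ 0.0035714)
R**2 = (1/280)**2 = 1/78400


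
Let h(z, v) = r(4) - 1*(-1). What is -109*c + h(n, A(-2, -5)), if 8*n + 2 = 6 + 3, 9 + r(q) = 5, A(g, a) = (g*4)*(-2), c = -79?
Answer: 8608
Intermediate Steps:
A(g, a) = -8*g (A(g, a) = (4*g)*(-2) = -8*g)
r(q) = -4 (r(q) = -9 + 5 = -4)
n = 7/8 (n = -¼ + (6 + 3)/8 = -¼ + (⅛)*9 = -¼ + 9/8 = 7/8 ≈ 0.87500)
h(z, v) = -3 (h(z, v) = -4 - 1*(-1) = -4 + 1 = -3)
-109*c + h(n, A(-2, -5)) = -109*(-79) - 3 = 8611 - 3 = 8608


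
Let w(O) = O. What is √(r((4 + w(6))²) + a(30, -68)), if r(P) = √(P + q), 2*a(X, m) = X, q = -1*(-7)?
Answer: √(15 + √107) ≈ 5.0343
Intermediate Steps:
q = 7
a(X, m) = X/2
r(P) = √(7 + P) (r(P) = √(P + 7) = √(7 + P))
√(r((4 + w(6))²) + a(30, -68)) = √(√(7 + (4 + 6)²) + (½)*30) = √(√(7 + 10²) + 15) = √(√(7 + 100) + 15) = √(√107 + 15) = √(15 + √107)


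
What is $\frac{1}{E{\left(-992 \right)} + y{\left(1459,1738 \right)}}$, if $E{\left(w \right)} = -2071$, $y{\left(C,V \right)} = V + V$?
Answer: $\frac{1}{1405} \approx 0.00071174$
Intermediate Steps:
$y{\left(C,V \right)} = 2 V$
$\frac{1}{E{\left(-992 \right)} + y{\left(1459,1738 \right)}} = \frac{1}{-2071 + 2 \cdot 1738} = \frac{1}{-2071 + 3476} = \frac{1}{1405}$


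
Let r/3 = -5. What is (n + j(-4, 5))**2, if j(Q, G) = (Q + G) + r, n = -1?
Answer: 225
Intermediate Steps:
r = -15 (r = 3*(-5) = -15)
j(Q, G) = -15 + G + Q (j(Q, G) = (Q + G) - 15 = (G + Q) - 15 = -15 + G + Q)
(n + j(-4, 5))**2 = (-1 + (-15 + 5 - 4))**2 = (-1 - 14)**2 = (-15)**2 = 225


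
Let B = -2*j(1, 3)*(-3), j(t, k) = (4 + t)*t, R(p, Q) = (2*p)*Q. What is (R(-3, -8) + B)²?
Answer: 6084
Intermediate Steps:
R(p, Q) = 2*Q*p
j(t, k) = t*(4 + t)
B = 30 (B = -2*(4 + 1)*(-3) = -2*5*(-3) = -10*(-3) = 30)
(R(-3, -8) + B)² = (2*(-8)*(-3) + 30)² = (48 + 30)² = 78² = 6084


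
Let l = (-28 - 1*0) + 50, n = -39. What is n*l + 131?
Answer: -727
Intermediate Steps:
l = 22 (l = (-28 + 0) + 50 = -28 + 50 = 22)
n*l + 131 = -39*22 + 131 = -858 + 131 = -727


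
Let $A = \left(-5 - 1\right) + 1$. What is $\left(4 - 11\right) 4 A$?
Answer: $140$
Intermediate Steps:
$A = -5$ ($A = -6 + 1 = -5$)
$\left(4 - 11\right) 4 A = \left(4 - 11\right) 4 \left(-5\right) = \left(-7\right) 4 \left(-5\right) = \left(-28\right) \left(-5\right) = 140$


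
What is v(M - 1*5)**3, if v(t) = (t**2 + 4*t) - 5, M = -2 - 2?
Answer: 64000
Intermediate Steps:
M = -4
v(t) = -5 + t**2 + 4*t
v(M - 1*5)**3 = (-5 + (-4 - 1*5)**2 + 4*(-4 - 1*5))**3 = (-5 + (-4 - 5)**2 + 4*(-4 - 5))**3 = (-5 + (-9)**2 + 4*(-9))**3 = (-5 + 81 - 36)**3 = 40**3 = 64000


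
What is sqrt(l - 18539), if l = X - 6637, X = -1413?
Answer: I*sqrt(26589) ≈ 163.06*I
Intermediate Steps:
l = -8050 (l = -1413 - 6637 = -8050)
sqrt(l - 18539) = sqrt(-8050 - 18539) = sqrt(-26589) = I*sqrt(26589)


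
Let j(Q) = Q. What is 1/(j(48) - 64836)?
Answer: -1/64788 ≈ -1.5435e-5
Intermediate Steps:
1/(j(48) - 64836) = 1/(48 - 64836) = 1/(-64788) = -1/64788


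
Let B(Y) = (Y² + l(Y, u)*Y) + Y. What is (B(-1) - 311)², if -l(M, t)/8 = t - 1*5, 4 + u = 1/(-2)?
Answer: 149769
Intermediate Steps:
u = -9/2 (u = -4 + 1/(-2) = -4 + 1*(-½) = -4 - ½ = -9/2 ≈ -4.5000)
l(M, t) = 40 - 8*t (l(M, t) = -8*(t - 1*5) = -8*(t - 5) = -8*(-5 + t) = 40 - 8*t)
B(Y) = Y² + 77*Y (B(Y) = (Y² + (40 - 8*(-9/2))*Y) + Y = (Y² + (40 + 36)*Y) + Y = (Y² + 76*Y) + Y = Y² + 77*Y)
(B(-1) - 311)² = (-(77 - 1) - 311)² = (-1*76 - 311)² = (-76 - 311)² = (-387)² = 149769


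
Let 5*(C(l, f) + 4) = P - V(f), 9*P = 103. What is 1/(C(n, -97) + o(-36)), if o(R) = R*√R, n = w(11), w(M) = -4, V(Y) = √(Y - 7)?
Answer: 45*I/(9720 - 77*I + 18*√26) ≈ -3.599e-5 + 0.004586*I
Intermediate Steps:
P = 103/9 (P = (⅑)*103 = 103/9 ≈ 11.444)
V(Y) = √(-7 + Y)
n = -4
C(l, f) = -77/45 - √(-7 + f)/5 (C(l, f) = -4 + (103/9 - √(-7 + f))/5 = -4 + (103/45 - √(-7 + f)/5) = -77/45 - √(-7 + f)/5)
o(R) = R^(3/2)
1/(C(n, -97) + o(-36)) = 1/((-77/45 - √(-7 - 97)/5) + (-36)^(3/2)) = 1/((-77/45 - 2*I*√26/5) - 216*I) = 1/(-77/45 - 216*I - 2*I*√26/5)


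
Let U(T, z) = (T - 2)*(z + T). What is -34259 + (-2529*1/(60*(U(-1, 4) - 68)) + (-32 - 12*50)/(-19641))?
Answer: -1036219238617/30247140 ≈ -34258.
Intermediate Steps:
U(T, z) = (-2 + T)*(T + z)
-34259 + (-2529*1/(60*(U(-1, 4) - 68)) + (-32 - 12*50)/(-19641)) = -34259 + (-2529*1/(60*(((-1)² - 2*(-1) - 2*4 - 1*4) - 68)) + (-32 - 12*50)/(-19641)) = -34259 + (-2529*1/(60*((1 + 2 - 8 - 4) - 68)) + (-32 - 600)*(-1/19641)) = -34259 + (-2529*1/(60*(-9 - 68)) - 632*(-1/19641)) = -34259 + (-2529/(60*(-77)) + 632/19641) = -34259 + (-2529/(-4620) + 632/19641) = -34259 + (-2529*(-1/4620) + 632/19641) = -34259 + (843/1540 + 632/19641) = -34259 + 17530643/30247140 = -1036219238617/30247140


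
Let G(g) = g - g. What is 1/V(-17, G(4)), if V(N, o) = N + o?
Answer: -1/17 ≈ -0.058824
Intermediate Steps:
G(g) = 0
1/V(-17, G(4)) = 1/(-17 + 0) = 1/(-17) = -1/17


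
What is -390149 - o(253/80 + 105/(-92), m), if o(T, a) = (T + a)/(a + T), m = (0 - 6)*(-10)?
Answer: -390150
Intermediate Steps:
m = 60 (m = -6*(-10) = 60)
o(T, a) = 1 (o(T, a) = (T + a)/(T + a) = 1)
-390149 - o(253/80 + 105/(-92), m) = -390149 - 1*1 = -390149 - 1 = -390150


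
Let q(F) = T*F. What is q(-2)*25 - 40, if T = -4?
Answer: 160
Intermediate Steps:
q(F) = -4*F
q(-2)*25 - 40 = -4*(-2)*25 - 40 = 8*25 - 40 = 200 - 40 = 160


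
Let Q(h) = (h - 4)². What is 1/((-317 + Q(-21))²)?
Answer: 1/94864 ≈ 1.0541e-5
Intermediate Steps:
Q(h) = (-4 + h)²
1/((-317 + Q(-21))²) = 1/((-317 + (-4 - 21)²)²) = 1/((-317 + (-25)²)²) = 1/((-317 + 625)²) = 1/(308²) = 1/94864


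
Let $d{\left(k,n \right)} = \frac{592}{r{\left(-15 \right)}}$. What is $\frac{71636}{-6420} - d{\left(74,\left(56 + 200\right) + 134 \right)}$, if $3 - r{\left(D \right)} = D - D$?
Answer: $- \frac{111543}{535} \approx -208.49$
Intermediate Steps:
$r{\left(D \right)} = 3$ ($r{\left(D \right)} = 3 - \left(D - D\right) = 3 - 0 = 3 + 0 = 3$)
$d{\left(k,n \right)} = \frac{592}{3}$
$\frac{71636}{-6420} - d{\left(74,\left(56 + 200\right) + 134 \right)} = \frac{71636}{-6420} - \frac{592}{3} = 71636 \left(- \frac{1}{6420}\right) - \frac{592}{3} = - \frac{17909}{1605} - \frac{592}{3} = - \frac{111543}{535}$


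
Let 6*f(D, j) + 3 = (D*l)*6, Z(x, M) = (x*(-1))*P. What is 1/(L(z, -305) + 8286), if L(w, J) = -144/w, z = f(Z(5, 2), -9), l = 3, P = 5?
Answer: 151/1251474 ≈ 0.00012066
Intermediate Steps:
Z(x, M) = -5*x (Z(x, M) = (x*(-1))*5 = -x*5 = -5*x)
f(D, j) = -½ + 3*D (f(D, j) = -½ + ((D*3)*6)/6 = -½ + ((3*D)*6)/6 = -½ + (18*D)/6 = -½ + 3*D)
z = -151/2 (z = -½ + 3*(-5*5) = -½ + 3*(-25) = -½ - 75 = -151/2 ≈ -75.500)
1/(L(z, -305) + 8286) = 1/(-144/(-151/2) + 8286) = 1/(-144*(-2/151) + 8286) = 1/(288/151 + 8286) = 1/(1251474/151) = 151/1251474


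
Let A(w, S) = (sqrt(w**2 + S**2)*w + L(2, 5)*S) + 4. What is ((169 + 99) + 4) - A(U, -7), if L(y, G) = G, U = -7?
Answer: 303 + 49*sqrt(2) ≈ 372.30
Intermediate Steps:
A(w, S) = 4 + 5*S + w*sqrt(S**2 + w**2) (A(w, S) = (sqrt(w**2 + S**2)*w + 5*S) + 4 = (sqrt(S**2 + w**2)*w + 5*S) + 4 = (w*sqrt(S**2 + w**2) + 5*S) + 4 = (5*S + w*sqrt(S**2 + w**2)) + 4 = 4 + 5*S + w*sqrt(S**2 + w**2))
((169 + 99) + 4) - A(U, -7) = ((169 + 99) + 4) - (4 + 5*(-7) - 7*sqrt((-7)**2 + (-7)**2)) = (268 + 4) - (4 - 35 - 7*sqrt(49 + 49)) = 272 - (4 - 35 - 49*sqrt(2)) = 272 - (-31 - 49*sqrt(2)) = 272 + (31 + 49*sqrt(2)) = 303 + 49*sqrt(2)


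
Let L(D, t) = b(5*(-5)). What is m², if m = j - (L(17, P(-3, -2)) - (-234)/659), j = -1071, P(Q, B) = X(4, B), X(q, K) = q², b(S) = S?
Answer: 475476444304/434281 ≈ 1.0949e+6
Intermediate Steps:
P(Q, B) = 16 (P(Q, B) = 4² = 16)
L(D, t) = -25 (L(D, t) = 5*(-5) = -25)
m = -689548/659 (m = -1071 - (-25 - (-234)/659) = -1071 - (-25 - 1*(-234/659)) = -1071 - (-25 + 234/659) = -1071 - 1*(-16241/659) = -1071 + 16241/659 = -689548/659 ≈ -1046.4)
m² = (-689548/659)² = 475476444304/434281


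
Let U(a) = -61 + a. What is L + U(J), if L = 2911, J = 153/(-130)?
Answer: 370347/130 ≈ 2848.8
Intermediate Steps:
J = -153/130 (J = 153*(-1/130) = -153/130 ≈ -1.1769)
L + U(J) = 2911 + (-61 - 153/130) = 2911 - 8083/130 = 370347/130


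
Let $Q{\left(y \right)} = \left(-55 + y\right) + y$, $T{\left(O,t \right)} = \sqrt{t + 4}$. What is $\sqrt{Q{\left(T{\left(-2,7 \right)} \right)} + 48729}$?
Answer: $\sqrt{48674 + 2 \sqrt{11}} \approx 220.64$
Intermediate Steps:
$T{\left(O,t \right)} = \sqrt{4 + t}$
$Q{\left(y \right)} = -55 + 2 y$
$\sqrt{Q{\left(T{\left(-2,7 \right)} \right)} + 48729} = \sqrt{\left(-55 + 2 \sqrt{4 + 7}\right) + 48729} = \sqrt{\left(-55 + 2 \sqrt{11}\right) + 48729} = \sqrt{48674 + 2 \sqrt{11}}$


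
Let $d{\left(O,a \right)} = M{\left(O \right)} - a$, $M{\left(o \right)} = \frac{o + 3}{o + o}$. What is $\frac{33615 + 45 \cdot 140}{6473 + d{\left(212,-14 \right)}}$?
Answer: $\frac{5641320}{916901} \approx 6.1526$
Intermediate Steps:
$M{\left(o \right)} = \frac{3 + o}{2 o}$
$d{\left(O,a \right)} = - a + \frac{3 + O}{2 O}$ ($d{\left(O,a \right)} = \frac{3 + O}{2 O} - a = - a + \frac{3 + O}{2 O}$)
$\frac{33615 + 45 \cdot 140}{6473 + d{\left(212,-14 \right)}} = \frac{33615 + 45 \cdot 140}{6473 + \left(\frac{1}{2} - -14 + \frac{3}{2 \cdot 212}\right)} = \frac{33615 + 6300}{6473 + \left(\frac{1}{2} + 14 + \frac{3}{2} \cdot \frac{1}{212}\right)} = \frac{39915}{6473 + \left(\frac{1}{2} + 14 + \frac{3}{424}\right)} = \frac{39915}{6473 + \frac{6151}{424}} = \frac{39915}{\frac{2750703}{424}} = 39915 \cdot \frac{424}{2750703} = \frac{5641320}{916901}$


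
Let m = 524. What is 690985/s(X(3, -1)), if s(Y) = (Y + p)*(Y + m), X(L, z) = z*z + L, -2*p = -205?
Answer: 690985/56232 ≈ 12.288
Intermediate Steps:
p = 205/2 (p = -1/2*(-205) = 205/2 ≈ 102.50)
X(L, z) = L + z**2 (X(L, z) = z**2 + L = L + z**2)
s(Y) = (524 + Y)*(205/2 + Y) (s(Y) = (Y + 205/2)*(Y + 524) = (205/2 + Y)*(524 + Y) = (524 + Y)*(205/2 + Y))
690985/s(X(3, -1)) = 690985/(53710 + (3 + (-1)**2)**2 + 1253*(3 + (-1)**2)/2) = 690985/(53710 + (3 + 1)**2 + 1253*(3 + 1)/2) = 690985/(53710 + 4**2 + (1253/2)*4) = 690985/(53710 + 16 + 2506) = 690985/56232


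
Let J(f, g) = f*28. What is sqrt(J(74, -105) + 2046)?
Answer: sqrt(4118) ≈ 64.172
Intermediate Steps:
J(f, g) = 28*f
sqrt(J(74, -105) + 2046) = sqrt(28*74 + 2046) = sqrt(2072 + 2046) = sqrt(4118)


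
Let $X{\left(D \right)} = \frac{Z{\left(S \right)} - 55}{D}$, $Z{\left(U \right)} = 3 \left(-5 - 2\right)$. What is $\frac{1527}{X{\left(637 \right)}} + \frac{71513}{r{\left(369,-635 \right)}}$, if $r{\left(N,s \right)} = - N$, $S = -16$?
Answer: $- \frac{364360919}{28044} \approx -12992.0$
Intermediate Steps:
$Z{\left(U \right)} = -21$ ($Z{\left(U \right)} = 3 \left(-7\right) = -21$)
$X{\left(D \right)} = - \frac{76}{D}$ ($X{\left(D \right)} = \frac{-21 - 55}{D} = - \frac{76}{D}$)
$\frac{1527}{X{\left(637 \right)}} + \frac{71513}{r{\left(369,-635 \right)}} = \frac{1527}{\left(-76\right) \frac{1}{637}} + \frac{71513}{\left(-1\right) 369} = \frac{1527}{\left(-76\right) \frac{1}{637}} + \frac{71513}{-369} = \frac{1527}{- \frac{76}{637}} + 71513 \left(- \frac{1}{369}\right) = 1527 \left(- \frac{637}{76}\right) - \frac{71513}{369} = - \frac{972699}{76} - \frac{71513}{369} = - \frac{364360919}{28044}$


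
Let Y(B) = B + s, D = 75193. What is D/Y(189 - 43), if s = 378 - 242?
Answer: 75193/282 ≈ 266.64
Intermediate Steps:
s = 136
Y(B) = 136 + B (Y(B) = B + 136 = 136 + B)
D/Y(189 - 43) = 75193/(136 + (189 - 43)) = 75193/(136 + 146) = 75193/282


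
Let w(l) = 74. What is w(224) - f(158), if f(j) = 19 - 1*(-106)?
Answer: -51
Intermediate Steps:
f(j) = 125 (f(j) = 19 + 106 = 125)
w(224) - f(158) = 74 - 1*125 = 74 - 125 = -51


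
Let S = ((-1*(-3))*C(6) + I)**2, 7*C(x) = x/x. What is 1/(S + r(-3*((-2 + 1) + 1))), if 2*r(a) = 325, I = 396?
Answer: 98/15417175 ≈ 6.3565e-6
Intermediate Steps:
C(x) = 1/7 (C(x) = (x/x)/7 = (1/7)*1 = 1/7)
r(a) = 325/2 (r(a) = (1/2)*325 = 325/2)
S = 7700625/49 (S = (-1*(-3)*(1/7) + 396)**2 = (3*(1/7) + 396)**2 = (3/7 + 396)**2 = (2775/7)**2 = 7700625/49 ≈ 1.5716e+5)
1/(S + r(-3*((-2 + 1) + 1))) = 1/(7700625/49 + 325/2) = 1/(15417175/98) = 98/15417175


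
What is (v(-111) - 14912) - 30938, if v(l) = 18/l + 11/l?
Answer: -5089379/111 ≈ -45850.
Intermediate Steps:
v(l) = 29/l
(v(-111) - 14912) - 30938 = (29/(-111) - 14912) - 30938 = (29*(-1/111) - 14912) - 30938 = (-29/111 - 14912) - 30938 = -1655261/111 - 30938 = -5089379/111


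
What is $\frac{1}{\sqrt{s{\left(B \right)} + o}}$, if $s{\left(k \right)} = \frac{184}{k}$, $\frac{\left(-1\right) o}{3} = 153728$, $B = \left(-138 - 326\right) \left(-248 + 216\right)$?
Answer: $- \frac{8 i \sqrt{24822766949}}{855957481} \approx - 0.0014725 i$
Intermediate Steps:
$B = 14848$ ($B = \left(-464\right) \left(-32\right) = 14848$)
$o = -461184$ ($o = \left(-3\right) 153728 = -461184$)
$\frac{1}{\sqrt{s{\left(B \right)} + o}} = \frac{1}{\sqrt{\frac{184}{14848} - 461184}} = \frac{1}{\sqrt{184 \cdot \frac{1}{14848} - 461184}} = \frac{1}{\sqrt{\frac{23}{1856} - 461184}} = \frac{1}{\sqrt{- \frac{855957481}{1856}}} = \frac{1}{\frac{1}{232} i \sqrt{24822766949}} = - \frac{8 i \sqrt{24822766949}}{855957481}$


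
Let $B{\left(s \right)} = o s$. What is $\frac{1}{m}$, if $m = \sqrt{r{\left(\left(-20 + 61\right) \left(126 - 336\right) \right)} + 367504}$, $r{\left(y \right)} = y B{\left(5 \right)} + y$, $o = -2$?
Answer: $\frac{\sqrt{444994}}{444994} \approx 0.0014991$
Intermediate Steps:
$B{\left(s \right)} = - 2 s$
$r{\left(y \right)} = - 9 y$ ($r{\left(y \right)} = y \left(\left(-2\right) 5\right) + y = y \left(-10\right) + y = - 10 y + y = - 9 y$)
$m = \sqrt{444994}$ ($m = \sqrt{- 9 \left(-20 + 61\right) \left(126 - 336\right) + 367504} = \sqrt{- 9 \cdot 41 \left(-210\right) + 367504} = \sqrt{\left(-9\right) \left(-8610\right) + 367504} = \sqrt{77490 + 367504} = \sqrt{444994} \approx 667.08$)
$\frac{1}{m} = \frac{1}{\sqrt{444994}} = \frac{\sqrt{444994}}{444994}$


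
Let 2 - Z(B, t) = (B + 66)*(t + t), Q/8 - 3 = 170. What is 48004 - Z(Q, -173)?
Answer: -453698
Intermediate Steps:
Q = 1384 (Q = 24 + 8*170 = 24 + 1360 = 1384)
Z(B, t) = 2 - 2*t*(66 + B) (Z(B, t) = 2 - (B + 66)*(t + t) = 2 - (66 + B)*2*t = 2 - 2*t*(66 + B))
48004 - Z(Q, -173) = 48004 - (2 - 132*(-173) - 2*1384*(-173)) = 48004 - (2 + 22836 + 478864) = 48004 - 1*501702 = 48004 - 501702 = -453698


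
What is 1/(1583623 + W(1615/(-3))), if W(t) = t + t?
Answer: 3/4747639 ≈ 6.3189e-7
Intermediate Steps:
W(t) = 2*t
1/(1583623 + W(1615/(-3))) = 1/(1583623 + 2*(1615/(-3))) = 1/(1583623 + 2*(1615*(-⅓))) = 1/(1583623 + 2*(-1615/3)) = 1/(1583623 - 3230/3) = 1/(4747639/3) = 3/4747639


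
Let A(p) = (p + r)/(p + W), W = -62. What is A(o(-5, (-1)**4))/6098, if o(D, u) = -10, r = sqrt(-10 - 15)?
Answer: 5/219528 - 5*I/439056 ≈ 2.2776e-5 - 1.1388e-5*I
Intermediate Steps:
r = 5*I (r = sqrt(-25) = 5*I ≈ 5.0*I)
A(p) = (p + 5*I)/(-62 + p) (A(p) = (p + 5*I)/(p - 62) = (p + 5*I)/(-62 + p))
A(o(-5, (-1)**4))/6098 = ((-10 + 5*I)/(-62 - 10))/6098 = ((-10 + 5*I)/(-72))*(1/6098) = -(-10 + 5*I)/72*(1/6098) = (5/36 - 5*I/72)*(1/6098) = 5/219528 - 5*I/439056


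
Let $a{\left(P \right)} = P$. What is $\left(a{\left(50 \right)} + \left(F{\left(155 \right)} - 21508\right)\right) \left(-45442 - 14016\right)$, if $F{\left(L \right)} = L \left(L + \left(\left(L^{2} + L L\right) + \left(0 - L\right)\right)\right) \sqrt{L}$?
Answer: $1275849764 - 442828319500 \sqrt{155} \approx -5.5119 \cdot 10^{12}$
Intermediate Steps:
$F{\left(L \right)} = 2 L^{\frac{7}{2}}$ ($F{\left(L \right)} = L \left(L - \left(L - 2 L^{2}\right)\right) \sqrt{L} = L \left(L + \left(2 L^{2} - L\right)\right) \sqrt{L} = L \left(L + \left(- L + 2 L^{2}\right)\right) \sqrt{L} = L 2 L^{2} \sqrt{L} = 2 L^{3} \sqrt{L} = 2 L^{\frac{7}{2}}$)
$\left(a{\left(50 \right)} + \left(F{\left(155 \right)} - 21508\right)\right) \left(-45442 - 14016\right) = \left(50 + \left(2 \cdot 155^{\frac{7}{2}} - 21508\right)\right) \left(-45442 - 14016\right) = \left(50 - \left(21508 - 2 \cdot 3723875 \sqrt{155}\right)\right) \left(-59458\right) = \left(50 - \left(21508 - 7447750 \sqrt{155}\right)\right) \left(-59458\right) = \left(-21458 + 7447750 \sqrt{155}\right) \left(-59458\right) = 1275849764 - 442828319500 \sqrt{155}$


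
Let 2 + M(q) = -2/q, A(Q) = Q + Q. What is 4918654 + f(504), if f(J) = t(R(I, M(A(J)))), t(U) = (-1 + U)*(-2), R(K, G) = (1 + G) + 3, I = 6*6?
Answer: 1239500305/252 ≈ 4.9187e+6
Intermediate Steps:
A(Q) = 2*Q
I = 36
M(q) = -2 - 2/q
R(K, G) = 4 + G
t(U) = 2 - 2*U
f(J) = -2 + 2/J (f(J) = 2 - 2*(4 + (-2 - 2*1/(2*J))) = 2 - 2*(4 + (-2 - 1/J)) = 2 - 2*(2 - 1/J) = 2 + (-4 + 2/J) = -2 + 2/J)
4918654 + f(504) = 4918654 + (-2 + 2/504) = 4918654 + (-2 + 2*(1/504)) = 4918654 + (-2 + 1/252) = 4918654 - 503/252 = 1239500305/252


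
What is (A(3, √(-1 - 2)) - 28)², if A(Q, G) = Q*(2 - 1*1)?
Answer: 625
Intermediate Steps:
A(Q, G) = Q (A(Q, G) = Q*(2 - 1) = Q*1 = Q)
(A(3, √(-1 - 2)) - 28)² = (3 - 28)² = (-25)² = 625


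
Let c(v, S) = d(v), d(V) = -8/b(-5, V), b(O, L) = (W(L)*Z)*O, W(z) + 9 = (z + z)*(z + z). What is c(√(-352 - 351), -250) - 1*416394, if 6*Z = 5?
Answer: -29366186898/70525 ≈ -4.1639e+5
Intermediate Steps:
Z = ⅚ (Z = (⅙)*5 = ⅚ ≈ 0.83333)
W(z) = -9 + 4*z² (W(z) = -9 + (z + z)*(z + z) = -9 + (2*z)*(2*z) = -9 + 4*z²)
b(O, L) = O*(-15/2 + 10*L²/3) (b(O, L) = ((-9 + 4*L²)*(⅚))*O = (-15/2 + 10*L²/3)*O = O*(-15/2 + 10*L²/3))
d(V) = -8/(75/2 - 50*V²/3) (d(V) = -8*(-6/(25*(-9 + 4*V²))) = -8/(75/2 - 50*V²/3))
c(v, S) = 48/(25*(-9 + 4*v²))
c(√(-352 - 351), -250) - 1*416394 = 48/(25*(-9 + 4*(√(-352 - 351))²)) - 1*416394 = 48/(25*(-9 + 4*(√(-703))²)) - 416394 = 48/(25*(-9 + 4*(I*√703)²)) - 416394 = 48/(25*(-9 + 4*(-703))) - 416394 = 48/(25*(-9 - 2812)) - 416394 = (48/25)/(-2821) - 416394 = (48/25)*(-1/2821) - 416394 = -48/70525 - 416394 = -29366186898/70525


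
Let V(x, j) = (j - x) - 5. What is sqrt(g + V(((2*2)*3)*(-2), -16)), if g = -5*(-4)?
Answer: sqrt(23) ≈ 4.7958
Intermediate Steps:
g = 20
V(x, j) = -5 + j - x
sqrt(g + V(((2*2)*3)*(-2), -16)) = sqrt(20 + (-5 - 16 - (2*2)*3*(-2))) = sqrt(20 + (-5 - 16 - 4*3*(-2))) = sqrt(20 + (-5 - 16 - 12*(-2))) = sqrt(20 + (-5 - 16 - 1*(-24))) = sqrt(20 + (-5 - 16 + 24)) = sqrt(20 + 3) = sqrt(23)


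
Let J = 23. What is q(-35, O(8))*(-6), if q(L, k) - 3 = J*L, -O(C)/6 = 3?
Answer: 4812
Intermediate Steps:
O(C) = -18 (O(C) = -6*3 = -18)
q(L, k) = 3 + 23*L
q(-35, O(8))*(-6) = (3 + 23*(-35))*(-6) = (3 - 805)*(-6) = -802*(-6) = 4812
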